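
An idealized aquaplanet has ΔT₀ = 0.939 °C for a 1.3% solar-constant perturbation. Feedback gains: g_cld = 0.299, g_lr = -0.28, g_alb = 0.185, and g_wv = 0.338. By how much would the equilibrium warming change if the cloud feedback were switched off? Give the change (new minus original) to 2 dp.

-0.81 °C

Original: g = 0.542, ΔT = 0.939/(1−0.542) = 2.0502 °C.
Without cloud: g' = 0.243, ΔT' = 0.939/(1−0.243) = 1.2404 °C.
Change = 1.2404 − 2.0502 = -0.81 °C.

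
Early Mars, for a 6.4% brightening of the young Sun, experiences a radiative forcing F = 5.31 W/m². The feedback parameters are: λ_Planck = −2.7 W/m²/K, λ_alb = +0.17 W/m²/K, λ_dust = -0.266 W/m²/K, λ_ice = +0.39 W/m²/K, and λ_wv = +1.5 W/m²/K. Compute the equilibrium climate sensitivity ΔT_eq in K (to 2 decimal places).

Net feedback parameter λ = (−2.7) + (+0.17) + (-0.266) + (+0.39) + (+1.5) = -0.906 W/m²/K.
ΔT = −F/λ = −5.31/(-0.906) = 5.86 K.

5.86 K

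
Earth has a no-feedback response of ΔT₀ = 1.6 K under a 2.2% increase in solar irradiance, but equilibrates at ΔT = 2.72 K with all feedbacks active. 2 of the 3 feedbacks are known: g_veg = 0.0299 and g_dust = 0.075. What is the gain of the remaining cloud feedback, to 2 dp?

Amplification A = ΔT/ΔT₀ = 2.72/1.6 = 1.7.
Total gain g = 1 − 1/A = 1 − 1/1.7 = 0.4118.
Known gains sum to 0.0299 + 0.075 = 0.1049.
g_cld = 0.4118 − 0.1049 = 0.31.

0.31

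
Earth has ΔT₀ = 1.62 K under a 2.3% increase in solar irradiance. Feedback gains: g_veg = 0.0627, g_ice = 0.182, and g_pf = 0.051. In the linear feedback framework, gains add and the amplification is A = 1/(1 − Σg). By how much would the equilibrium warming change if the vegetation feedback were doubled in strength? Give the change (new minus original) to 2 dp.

Original: g = 0.2957, ΔT = 1.62/(1−0.2957) = 2.3002 K.
With doubled vegetation: g' = 0.3584, ΔT' = 1.62/(1−0.3584) = 2.5249 K.
Change = 2.5249 − 2.3002 = 0.22 K.

0.22 K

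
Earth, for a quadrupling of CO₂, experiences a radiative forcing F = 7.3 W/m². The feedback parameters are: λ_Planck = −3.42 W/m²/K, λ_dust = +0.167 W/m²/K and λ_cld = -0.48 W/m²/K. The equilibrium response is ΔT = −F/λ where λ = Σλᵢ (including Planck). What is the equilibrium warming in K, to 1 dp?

2.0 K

Net feedback parameter λ = (−3.42) + (+0.167) + (-0.48) = -3.733 W/m²/K.
ΔT = −F/λ = −7.3/(-3.733) = 2.0 K.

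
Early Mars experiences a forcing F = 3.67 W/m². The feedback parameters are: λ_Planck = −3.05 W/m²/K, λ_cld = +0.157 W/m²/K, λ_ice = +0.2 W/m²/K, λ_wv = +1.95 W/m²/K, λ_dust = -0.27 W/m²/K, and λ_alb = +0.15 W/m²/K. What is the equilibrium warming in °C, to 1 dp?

4.3 °C

Net feedback parameter λ = (−3.05) + (+0.157) + (+0.2) + (+1.95) + (-0.27) + (+0.15) = -0.863 W/m²/K.
ΔT = −F/λ = −3.67/(-0.863) = 4.3 °C.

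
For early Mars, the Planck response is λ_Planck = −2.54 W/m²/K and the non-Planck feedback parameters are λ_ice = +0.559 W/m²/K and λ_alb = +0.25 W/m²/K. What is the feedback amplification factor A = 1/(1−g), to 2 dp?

1.47

Convert to gains: g_ice = 0.559/2.54 = 0.2201; g_alb = 0.25/2.54 = 0.09843.
Total gain g = 0.31853.
A = 1/(1 − 0.31853) = 1.47.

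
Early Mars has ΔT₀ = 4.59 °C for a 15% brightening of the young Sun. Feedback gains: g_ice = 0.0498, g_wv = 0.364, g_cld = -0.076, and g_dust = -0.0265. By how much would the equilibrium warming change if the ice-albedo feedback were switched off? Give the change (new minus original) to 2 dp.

-0.45 °C

Original: g = 0.3113, ΔT = 4.59/(1−0.3113) = 6.6647 °C.
Without ice-albedo: g' = 0.2615, ΔT' = 4.59/(1−0.2615) = 6.2153 °C.
Change = 6.2153 − 6.6647 = -0.45 °C.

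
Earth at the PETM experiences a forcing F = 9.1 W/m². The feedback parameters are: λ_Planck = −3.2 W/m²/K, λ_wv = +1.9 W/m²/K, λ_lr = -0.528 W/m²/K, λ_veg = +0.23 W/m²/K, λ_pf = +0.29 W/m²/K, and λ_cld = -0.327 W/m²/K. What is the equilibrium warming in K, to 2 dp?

Net feedback parameter λ = (−3.2) + (+1.9) + (-0.528) + (+0.23) + (+0.29) + (-0.327) = -1.635 W/m²/K.
ΔT = −F/λ = −9.1/(-1.635) = 5.57 K.

5.57 K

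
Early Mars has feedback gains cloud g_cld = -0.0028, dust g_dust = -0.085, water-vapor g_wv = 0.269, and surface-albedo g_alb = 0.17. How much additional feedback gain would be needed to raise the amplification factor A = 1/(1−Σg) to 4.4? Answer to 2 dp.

Current total gain = 0.3512.
Target gain for A = 4.4: g* = 1 − 1/4.4 = 0.7727.
Additional gain needed = 0.7727 − 0.3512 = 0.42.

0.42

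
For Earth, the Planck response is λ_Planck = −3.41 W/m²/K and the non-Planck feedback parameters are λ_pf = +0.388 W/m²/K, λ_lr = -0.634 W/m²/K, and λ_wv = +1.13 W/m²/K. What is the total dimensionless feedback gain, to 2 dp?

0.26

Convert to gains: g_pf = 0.388/3.41 = 0.1138; g_lr = -0.634/3.41 = -0.1859; g_wv = 1.13/3.41 = 0.3314.
Total gain g = 0.2593.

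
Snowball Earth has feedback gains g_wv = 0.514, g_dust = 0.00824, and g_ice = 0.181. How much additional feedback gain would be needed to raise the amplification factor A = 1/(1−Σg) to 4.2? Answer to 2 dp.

0.06

Current total gain = 0.70324.
Target gain for A = 4.2: g* = 1 − 1/4.2 = 0.7619.
Additional gain needed = 0.7619 − 0.70324 = 0.06.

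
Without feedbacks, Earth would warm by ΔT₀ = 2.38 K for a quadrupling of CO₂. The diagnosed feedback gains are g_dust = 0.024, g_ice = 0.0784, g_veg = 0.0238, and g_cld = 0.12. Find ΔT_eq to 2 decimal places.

3.16 K

Total gain g = 0.024 + 0.0784 + 0.0238 + 0.12 = 0.2462.
Amplification A = 1/(1 − 0.2462) = 1.327.
ΔT = 2.38 × 1.327 = 3.16 K.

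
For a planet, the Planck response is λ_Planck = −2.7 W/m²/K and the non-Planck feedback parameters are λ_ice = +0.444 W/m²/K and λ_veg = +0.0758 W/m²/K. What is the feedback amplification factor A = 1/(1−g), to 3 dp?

Convert to gains: g_ice = 0.444/2.7 = 0.1644; g_veg = 0.0758/2.7 = 0.02807.
Total gain g = 0.19247.
A = 1/(1 − 0.19247) = 1.238.

1.238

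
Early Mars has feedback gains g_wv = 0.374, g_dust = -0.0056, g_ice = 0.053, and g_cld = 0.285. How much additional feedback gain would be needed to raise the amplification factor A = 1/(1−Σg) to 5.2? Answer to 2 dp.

Current total gain = 0.7064.
Target gain for A = 5.2: g* = 1 − 1/5.2 = 0.8077.
Additional gain needed = 0.8077 − 0.7064 = 0.10.

0.10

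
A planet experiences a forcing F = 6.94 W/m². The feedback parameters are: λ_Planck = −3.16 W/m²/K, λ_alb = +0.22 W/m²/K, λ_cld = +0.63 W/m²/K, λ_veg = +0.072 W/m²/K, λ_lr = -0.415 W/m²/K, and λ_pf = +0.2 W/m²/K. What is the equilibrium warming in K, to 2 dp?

2.83 K

Net feedback parameter λ = (−3.16) + (+0.22) + (+0.63) + (+0.072) + (-0.415) + (+0.2) = -2.453 W/m²/K.
ΔT = −F/λ = −6.94/(-2.453) = 2.83 K.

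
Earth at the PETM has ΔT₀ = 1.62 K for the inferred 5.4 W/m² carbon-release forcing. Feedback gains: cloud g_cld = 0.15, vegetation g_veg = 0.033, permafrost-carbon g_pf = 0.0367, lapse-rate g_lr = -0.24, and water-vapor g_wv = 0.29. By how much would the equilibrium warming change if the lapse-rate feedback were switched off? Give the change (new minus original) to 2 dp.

1.09 K

Original: g = 0.2697, ΔT = 1.62/(1−0.2697) = 2.2183 K.
Without lapse-rate: g' = 0.5097, ΔT' = 1.62/(1−0.5097) = 3.3041 K.
Change = 3.3041 − 2.2183 = 1.09 K.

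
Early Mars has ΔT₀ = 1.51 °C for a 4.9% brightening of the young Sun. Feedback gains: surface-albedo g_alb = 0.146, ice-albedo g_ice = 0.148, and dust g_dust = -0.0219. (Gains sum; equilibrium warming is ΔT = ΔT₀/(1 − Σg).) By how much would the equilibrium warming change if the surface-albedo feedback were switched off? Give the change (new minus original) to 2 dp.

Original: g = 0.2721, ΔT = 1.51/(1−0.2721) = 2.0745 °C.
Without surface-albedo: g' = 0.1261, ΔT' = 1.51/(1−0.1261) = 1.7279 °C.
Change = 1.7279 − 2.0745 = -0.35 °C.

-0.35 °C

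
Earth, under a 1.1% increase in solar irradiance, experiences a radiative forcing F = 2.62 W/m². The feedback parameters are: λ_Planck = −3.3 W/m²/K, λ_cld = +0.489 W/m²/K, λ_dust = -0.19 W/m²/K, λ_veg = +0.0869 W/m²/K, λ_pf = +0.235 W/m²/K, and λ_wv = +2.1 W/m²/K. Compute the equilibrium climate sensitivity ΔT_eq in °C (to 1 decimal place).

Net feedback parameter λ = (−3.3) + (+0.489) + (-0.19) + (+0.0869) + (+0.235) + (+2.1) = -0.5791 W/m²/K.
ΔT = −F/λ = −2.62/(-0.5791) = 4.5 °C.

4.5 °C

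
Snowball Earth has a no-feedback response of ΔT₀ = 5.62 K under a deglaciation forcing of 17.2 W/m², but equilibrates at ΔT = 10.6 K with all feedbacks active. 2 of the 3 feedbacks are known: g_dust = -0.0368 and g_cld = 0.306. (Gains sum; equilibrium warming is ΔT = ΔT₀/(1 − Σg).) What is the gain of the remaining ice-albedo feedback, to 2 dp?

0.20

Amplification A = ΔT/ΔT₀ = 10.6/5.62 = 1.886.
Total gain g = 1 − 1/A = 1 − 1/1.886 = 0.4698.
Known gains sum to -0.0368 + 0.306 = 0.2692.
g_ice = 0.4698 − 0.2692 = 0.20.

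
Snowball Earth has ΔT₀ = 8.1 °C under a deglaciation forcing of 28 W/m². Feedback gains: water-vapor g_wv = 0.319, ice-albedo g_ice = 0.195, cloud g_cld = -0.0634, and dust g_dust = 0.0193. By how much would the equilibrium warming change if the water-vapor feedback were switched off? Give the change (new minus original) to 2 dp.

-5.74 °C

Original: g = 0.4699, ΔT = 8.1/(1−0.4699) = 15.2801 °C.
Without water-vapor: g' = 0.1509, ΔT' = 8.1/(1−0.1509) = 9.5395 °C.
Change = 9.5395 − 15.2801 = -5.74 °C.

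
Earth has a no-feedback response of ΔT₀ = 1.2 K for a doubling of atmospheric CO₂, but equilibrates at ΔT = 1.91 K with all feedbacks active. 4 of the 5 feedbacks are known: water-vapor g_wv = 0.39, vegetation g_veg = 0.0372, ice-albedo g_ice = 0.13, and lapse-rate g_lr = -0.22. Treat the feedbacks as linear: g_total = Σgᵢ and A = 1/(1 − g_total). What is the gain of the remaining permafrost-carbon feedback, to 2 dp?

Amplification A = ΔT/ΔT₀ = 1.91/1.2 = 1.592.
Total gain g = 1 − 1/A = 1 − 1/1.592 = 0.3719.
Known gains sum to 0.39 + 0.0372 + 0.13 − 0.22 = 0.3372.
g_pf = 0.3719 − 0.3372 = 0.03.

0.03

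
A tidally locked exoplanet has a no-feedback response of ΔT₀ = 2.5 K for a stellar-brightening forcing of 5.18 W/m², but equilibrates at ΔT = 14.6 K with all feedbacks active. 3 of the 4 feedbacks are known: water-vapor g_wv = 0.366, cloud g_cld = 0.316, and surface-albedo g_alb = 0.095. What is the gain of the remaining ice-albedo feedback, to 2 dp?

Amplification A = ΔT/ΔT₀ = 14.6/2.5 = 5.84.
Total gain g = 1 − 1/A = 1 − 1/5.84 = 0.8288.
Known gains sum to 0.366 + 0.316 + 0.095 = 0.777.
g_ice = 0.8288 − 0.777 = 0.05.

0.05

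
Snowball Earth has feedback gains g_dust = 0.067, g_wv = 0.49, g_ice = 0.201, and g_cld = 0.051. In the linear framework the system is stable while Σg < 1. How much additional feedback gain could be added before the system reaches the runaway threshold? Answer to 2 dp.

Current total gain = 0.067 + 0.49 + 0.201 + 0.051 = 0.809.
Margin to runaway = 1 − 0.809 = 0.19.

0.19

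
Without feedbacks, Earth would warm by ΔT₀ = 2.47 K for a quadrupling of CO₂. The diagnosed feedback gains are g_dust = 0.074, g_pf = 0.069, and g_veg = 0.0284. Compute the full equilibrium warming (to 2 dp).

Total gain g = 0.074 + 0.069 + 0.0284 = 0.1714.
Amplification A = 1/(1 − 0.1714) = 1.207.
ΔT = 2.47 × 1.207 = 2.98 K.

2.98 K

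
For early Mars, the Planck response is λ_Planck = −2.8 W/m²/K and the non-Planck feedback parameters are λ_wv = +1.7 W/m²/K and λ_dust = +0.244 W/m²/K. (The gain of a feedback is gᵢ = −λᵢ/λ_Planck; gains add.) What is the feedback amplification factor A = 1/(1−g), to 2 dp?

3.27

Convert to gains: g_wv = 1.7/2.8 = 0.6071; g_dust = 0.244/2.8 = 0.08714.
Total gain g = 0.69424.
A = 1/(1 − 0.69424) = 3.27.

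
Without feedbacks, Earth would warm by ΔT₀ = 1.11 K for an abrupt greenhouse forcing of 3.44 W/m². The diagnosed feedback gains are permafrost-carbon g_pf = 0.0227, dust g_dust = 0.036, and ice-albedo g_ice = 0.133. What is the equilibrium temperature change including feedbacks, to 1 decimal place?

Total gain g = 0.0227 + 0.036 + 0.133 = 0.1917.
Amplification A = 1/(1 − 0.1917) = 1.237.
ΔT = 1.11 × 1.237 = 1.4 K.

1.4 K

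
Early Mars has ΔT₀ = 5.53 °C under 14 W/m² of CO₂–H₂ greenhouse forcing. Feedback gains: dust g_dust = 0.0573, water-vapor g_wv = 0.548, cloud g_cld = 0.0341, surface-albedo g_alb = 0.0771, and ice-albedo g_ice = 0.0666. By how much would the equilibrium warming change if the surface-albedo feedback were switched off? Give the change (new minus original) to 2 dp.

-6.69 °C

Original: g = 0.7831, ΔT = 5.53/(1−0.7831) = 25.4956 °C.
Without surface-albedo: g' = 0.706, ΔT' = 5.53/(1−0.706) = 18.8095 °C.
Change = 18.8095 − 25.4956 = -6.69 °C.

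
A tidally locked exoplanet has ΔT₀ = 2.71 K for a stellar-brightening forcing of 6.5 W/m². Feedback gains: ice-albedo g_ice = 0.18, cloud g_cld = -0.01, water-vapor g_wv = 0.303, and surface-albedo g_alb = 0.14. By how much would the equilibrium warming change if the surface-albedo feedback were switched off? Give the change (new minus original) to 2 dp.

Original: g = 0.613, ΔT = 2.71/(1−0.613) = 7.0026 K.
Without surface-albedo: g' = 0.473, ΔT' = 2.71/(1−0.473) = 5.1423 K.
Change = 5.1423 − 7.0026 = -1.86 K.

-1.86 K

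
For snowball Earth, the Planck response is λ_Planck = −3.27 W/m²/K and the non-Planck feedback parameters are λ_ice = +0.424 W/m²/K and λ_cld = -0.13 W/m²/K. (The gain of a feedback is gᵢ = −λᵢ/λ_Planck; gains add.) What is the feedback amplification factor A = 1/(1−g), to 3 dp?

1.099

Convert to gains: g_ice = 0.424/3.27 = 0.1297; g_cld = -0.13/3.27 = -0.03976.
Total gain g = 0.08994.
A = 1/(1 − 0.08994) = 1.099.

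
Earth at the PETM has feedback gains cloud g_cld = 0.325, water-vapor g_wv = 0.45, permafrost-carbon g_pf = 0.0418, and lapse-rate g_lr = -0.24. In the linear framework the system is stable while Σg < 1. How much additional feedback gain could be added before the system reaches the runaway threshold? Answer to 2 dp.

Current total gain = 0.325 + 0.45 + 0.0418 − 0.24 = 0.5768.
Margin to runaway = 1 − 0.5768 = 0.42.

0.42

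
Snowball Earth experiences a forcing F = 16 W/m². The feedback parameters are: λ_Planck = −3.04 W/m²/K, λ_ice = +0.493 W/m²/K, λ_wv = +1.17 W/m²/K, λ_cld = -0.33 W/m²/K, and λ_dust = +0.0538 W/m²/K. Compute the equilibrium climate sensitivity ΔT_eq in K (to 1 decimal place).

Net feedback parameter λ = (−3.04) + (+0.493) + (+1.17) + (-0.33) + (+0.0538) = -1.6532 W/m²/K.
ΔT = −F/λ = −16/(-1.6532) = 9.7 K.

9.7 K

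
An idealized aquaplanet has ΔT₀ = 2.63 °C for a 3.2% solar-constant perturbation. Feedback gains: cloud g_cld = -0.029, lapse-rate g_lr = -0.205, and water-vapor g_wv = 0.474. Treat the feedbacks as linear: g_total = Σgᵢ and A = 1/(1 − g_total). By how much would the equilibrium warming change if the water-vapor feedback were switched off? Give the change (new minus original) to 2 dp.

Original: g = 0.24, ΔT = 2.63/(1−0.24) = 3.4605 °C.
Without water-vapor: g' = -0.234, ΔT' = 2.63/(1+0.234) = 2.1313 °C.
Change = 2.1313 − 3.4605 = -1.33 °C.

-1.33 °C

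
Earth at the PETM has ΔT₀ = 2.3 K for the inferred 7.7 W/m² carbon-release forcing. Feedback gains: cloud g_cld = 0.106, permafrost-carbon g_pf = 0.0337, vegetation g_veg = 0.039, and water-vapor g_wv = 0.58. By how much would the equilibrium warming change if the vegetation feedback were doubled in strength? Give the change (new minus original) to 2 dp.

Original: g = 0.7587, ΔT = 2.3/(1−0.7587) = 9.5317 K.
With doubled vegetation: g' = 0.7977, ΔT' = 2.3/(1−0.7977) = 11.3693 K.
Change = 11.3693 − 9.5317 = 1.84 K.

1.84 K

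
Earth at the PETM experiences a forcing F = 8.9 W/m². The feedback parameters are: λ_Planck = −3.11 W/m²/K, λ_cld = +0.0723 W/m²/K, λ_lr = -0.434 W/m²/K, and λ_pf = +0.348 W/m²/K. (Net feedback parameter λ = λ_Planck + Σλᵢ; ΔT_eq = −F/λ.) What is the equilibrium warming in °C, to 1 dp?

Net feedback parameter λ = (−3.11) + (+0.0723) + (-0.434) + (+0.348) = -3.1237 W/m²/K.
ΔT = −F/λ = −8.9/(-3.1237) = 2.8 °C.

2.8 °C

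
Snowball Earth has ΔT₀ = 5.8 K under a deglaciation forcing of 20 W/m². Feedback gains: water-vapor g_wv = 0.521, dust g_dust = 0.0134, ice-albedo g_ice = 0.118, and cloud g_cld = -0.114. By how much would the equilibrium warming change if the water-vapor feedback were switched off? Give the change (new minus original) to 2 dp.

Original: g = 0.5384, ΔT = 5.8/(1−0.5384) = 12.5650 K.
Without water-vapor: g' = 0.0174, ΔT' = 5.8/(1−0.0174) = 5.9027 K.
Change = 5.9027 − 12.5650 = -6.66 K.

-6.66 K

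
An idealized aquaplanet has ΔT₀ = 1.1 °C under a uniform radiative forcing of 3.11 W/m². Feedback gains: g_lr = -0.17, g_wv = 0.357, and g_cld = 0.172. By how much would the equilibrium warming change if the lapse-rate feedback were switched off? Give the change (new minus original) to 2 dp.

0.62 °C

Original: g = 0.359, ΔT = 1.1/(1−0.359) = 1.7161 °C.
Without lapse-rate: g' = 0.529, ΔT' = 1.1/(1−0.529) = 2.3355 °C.
Change = 2.3355 − 1.7161 = 0.62 °C.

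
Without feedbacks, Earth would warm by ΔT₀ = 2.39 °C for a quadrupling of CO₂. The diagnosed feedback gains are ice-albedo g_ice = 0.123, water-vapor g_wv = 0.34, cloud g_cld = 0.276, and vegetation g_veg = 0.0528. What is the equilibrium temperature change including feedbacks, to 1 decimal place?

11.5 °C

Total gain g = 0.123 + 0.34 + 0.276 + 0.0528 = 0.7918.
Amplification A = 1/(1 − 0.7918) = 4.803.
ΔT = 2.39 × 4.803 = 11.5 °C.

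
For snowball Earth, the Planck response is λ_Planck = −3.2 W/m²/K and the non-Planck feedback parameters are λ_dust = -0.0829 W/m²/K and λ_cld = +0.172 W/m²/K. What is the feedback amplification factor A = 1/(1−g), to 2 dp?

1.03

Convert to gains: g_dust = -0.0829/3.2 = -0.02591; g_cld = 0.172/3.2 = 0.05375.
Total gain g = 0.02784.
A = 1/(1 − 0.02784) = 1.03.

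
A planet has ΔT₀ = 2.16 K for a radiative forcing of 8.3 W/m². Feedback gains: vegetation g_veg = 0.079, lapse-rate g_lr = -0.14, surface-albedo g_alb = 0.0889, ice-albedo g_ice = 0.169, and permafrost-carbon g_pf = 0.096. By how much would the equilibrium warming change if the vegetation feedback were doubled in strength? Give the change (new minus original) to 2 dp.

0.38 K

Original: g = 0.2929, ΔT = 2.16/(1−0.2929) = 3.0547 K.
With doubled vegetation: g' = 0.3719, ΔT' = 2.16/(1−0.3719) = 3.4389 K.
Change = 3.4389 − 3.0547 = 0.38 K.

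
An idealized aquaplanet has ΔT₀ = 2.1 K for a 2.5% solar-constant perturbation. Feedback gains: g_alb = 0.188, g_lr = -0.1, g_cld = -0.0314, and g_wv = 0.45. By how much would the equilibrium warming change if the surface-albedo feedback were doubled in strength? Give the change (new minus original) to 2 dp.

2.62 K

Original: g = 0.5066, ΔT = 2.1/(1−0.5066) = 4.2562 K.
With doubled surface-albedo: g' = 0.6946, ΔT' = 2.1/(1−0.6946) = 6.8762 K.
Change = 6.8762 − 4.2562 = 2.62 K.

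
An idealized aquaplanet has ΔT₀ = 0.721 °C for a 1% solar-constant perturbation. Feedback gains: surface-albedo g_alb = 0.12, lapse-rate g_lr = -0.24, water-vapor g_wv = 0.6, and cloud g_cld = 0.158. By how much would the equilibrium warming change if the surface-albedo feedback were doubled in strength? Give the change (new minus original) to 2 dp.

Original: g = 0.638, ΔT = 0.721/(1−0.638) = 1.9917 °C.
With doubled surface-albedo: g' = 0.758, ΔT' = 0.721/(1−0.758) = 2.9793 °C.
Change = 2.9793 − 1.9917 = 0.99 °C.

0.99 °C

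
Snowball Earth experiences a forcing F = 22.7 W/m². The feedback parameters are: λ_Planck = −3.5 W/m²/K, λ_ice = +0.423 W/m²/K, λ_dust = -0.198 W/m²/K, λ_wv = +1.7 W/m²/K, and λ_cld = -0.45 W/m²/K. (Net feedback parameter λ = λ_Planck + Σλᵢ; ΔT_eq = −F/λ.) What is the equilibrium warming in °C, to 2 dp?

Net feedback parameter λ = (−3.5) + (+0.423) + (-0.198) + (+1.7) + (-0.45) = -2.025 W/m²/K.
ΔT = −F/λ = −22.7/(-2.025) = 11.21 °C.

11.21 °C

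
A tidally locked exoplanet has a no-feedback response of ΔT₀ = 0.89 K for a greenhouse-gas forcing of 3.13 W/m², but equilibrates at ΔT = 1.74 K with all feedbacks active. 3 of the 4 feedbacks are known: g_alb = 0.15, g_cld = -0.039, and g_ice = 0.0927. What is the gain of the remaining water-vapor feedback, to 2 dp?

0.28

Amplification A = ΔT/ΔT₀ = 1.74/0.89 = 1.955.
Total gain g = 1 − 1/A = 1 − 1/1.955 = 0.4885.
Known gains sum to 0.15 − 0.039 + 0.0927 = 0.2037.
g_wv = 0.4885 − 0.2037 = 0.28.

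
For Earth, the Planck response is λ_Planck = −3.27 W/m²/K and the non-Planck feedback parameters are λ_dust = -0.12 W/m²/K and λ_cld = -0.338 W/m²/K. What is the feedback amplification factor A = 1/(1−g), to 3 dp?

Convert to gains: g_dust = -0.12/3.27 = -0.0367; g_cld = -0.338/3.27 = -0.1034.
Total gain g = -0.1401.
A = 1/(1 + 0.1401) = 0.877.

0.877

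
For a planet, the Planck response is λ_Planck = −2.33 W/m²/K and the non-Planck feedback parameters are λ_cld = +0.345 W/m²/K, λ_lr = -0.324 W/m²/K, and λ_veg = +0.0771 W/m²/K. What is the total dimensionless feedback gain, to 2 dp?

0.04

Convert to gains: g_cld = 0.345/2.33 = 0.1481; g_lr = -0.324/2.33 = -0.1391; g_veg = 0.0771/2.33 = 0.03309.
Total gain g = 0.04209.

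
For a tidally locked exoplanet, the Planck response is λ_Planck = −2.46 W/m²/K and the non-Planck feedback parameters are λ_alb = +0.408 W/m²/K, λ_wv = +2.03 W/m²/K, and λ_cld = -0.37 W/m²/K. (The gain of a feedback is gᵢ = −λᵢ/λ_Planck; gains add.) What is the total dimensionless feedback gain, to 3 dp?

0.841

Convert to gains: g_alb = 0.408/2.46 = 0.1659; g_wv = 2.03/2.46 = 0.8252; g_cld = -0.37/2.46 = -0.1504.
Total gain g = 0.8407.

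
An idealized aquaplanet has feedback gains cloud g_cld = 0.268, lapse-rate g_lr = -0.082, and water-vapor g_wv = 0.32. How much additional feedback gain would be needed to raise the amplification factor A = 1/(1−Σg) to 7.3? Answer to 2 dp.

0.36

Current total gain = 0.506.
Target gain for A = 7.3: g* = 1 − 1/7.3 = 0.863.
Additional gain needed = 0.863 − 0.506 = 0.36.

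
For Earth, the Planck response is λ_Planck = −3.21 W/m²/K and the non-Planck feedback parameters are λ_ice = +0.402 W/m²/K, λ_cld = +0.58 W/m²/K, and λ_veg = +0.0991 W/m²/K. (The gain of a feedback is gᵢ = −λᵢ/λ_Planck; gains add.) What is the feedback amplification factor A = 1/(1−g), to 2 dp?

1.51

Convert to gains: g_ice = 0.402/3.21 = 0.1252; g_cld = 0.58/3.21 = 0.1807; g_veg = 0.0991/3.21 = 0.03087.
Total gain g = 0.33677.
A = 1/(1 − 0.33677) = 1.51.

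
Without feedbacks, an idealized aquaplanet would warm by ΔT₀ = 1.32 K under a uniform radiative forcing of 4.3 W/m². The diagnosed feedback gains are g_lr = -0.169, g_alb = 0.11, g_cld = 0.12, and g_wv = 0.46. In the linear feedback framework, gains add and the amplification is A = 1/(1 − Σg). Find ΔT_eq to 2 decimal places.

Total gain g = -0.169 + 0.11 + 0.12 + 0.46 = 0.521.
Amplification A = 1/(1 − 0.521) = 2.088.
ΔT = 1.32 × 2.088 = 2.76 K.

2.76 K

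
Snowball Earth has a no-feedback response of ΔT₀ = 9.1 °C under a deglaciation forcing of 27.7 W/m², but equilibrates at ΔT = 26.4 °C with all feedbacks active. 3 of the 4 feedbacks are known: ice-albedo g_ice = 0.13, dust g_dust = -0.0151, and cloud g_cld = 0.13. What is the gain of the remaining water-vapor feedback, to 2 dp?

Amplification A = ΔT/ΔT₀ = 26.4/9.1 = 2.901.
Total gain g = 1 − 1/A = 1 − 1/2.901 = 0.6553.
Known gains sum to 0.13 − 0.0151 + 0.13 = 0.2449.
g_wv = 0.6553 − 0.2449 = 0.41.

0.41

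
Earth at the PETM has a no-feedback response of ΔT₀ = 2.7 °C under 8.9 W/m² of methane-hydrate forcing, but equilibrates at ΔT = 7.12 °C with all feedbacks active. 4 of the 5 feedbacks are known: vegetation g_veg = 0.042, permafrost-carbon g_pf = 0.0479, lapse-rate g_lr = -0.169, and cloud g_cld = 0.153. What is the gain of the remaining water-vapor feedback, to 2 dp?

0.55

Amplification A = ΔT/ΔT₀ = 7.12/2.7 = 2.637.
Total gain g = 1 − 1/A = 1 − 1/2.637 = 0.6208.
Known gains sum to 0.042 + 0.0479 − 0.169 + 0.153 = 0.0739.
g_wv = 0.6208 − 0.0739 = 0.55.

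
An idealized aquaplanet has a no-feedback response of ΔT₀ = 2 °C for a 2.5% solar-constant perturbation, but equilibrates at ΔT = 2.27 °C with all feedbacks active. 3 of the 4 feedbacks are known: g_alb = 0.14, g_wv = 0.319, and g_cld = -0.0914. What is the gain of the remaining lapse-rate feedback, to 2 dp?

Amplification A = ΔT/ΔT₀ = 2.27/2 = 1.135.
Total gain g = 1 − 1/A = 1 − 1/1.135 = 0.1189.
Known gains sum to 0.14 + 0.319 − 0.0914 = 0.3676.
g_lr = 0.1189 − 0.3676 = -0.25.

-0.25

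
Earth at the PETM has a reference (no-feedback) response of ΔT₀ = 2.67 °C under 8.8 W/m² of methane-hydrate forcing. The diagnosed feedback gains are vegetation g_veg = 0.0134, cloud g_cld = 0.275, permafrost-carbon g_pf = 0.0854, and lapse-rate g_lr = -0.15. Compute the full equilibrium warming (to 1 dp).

3.4 °C

Total gain g = 0.0134 + 0.275 + 0.0854 − 0.15 = 0.2238.
Amplification A = 1/(1 − 0.2238) = 1.288.
ΔT = 2.67 × 1.288 = 3.4 °C.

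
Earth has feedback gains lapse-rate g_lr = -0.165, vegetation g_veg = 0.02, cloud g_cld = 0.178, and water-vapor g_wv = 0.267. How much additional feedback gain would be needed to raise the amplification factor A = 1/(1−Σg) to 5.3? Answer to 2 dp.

Current total gain = 0.3.
Target gain for A = 5.3: g* = 1 − 1/5.3 = 0.8113.
Additional gain needed = 0.8113 − 0.3 = 0.51.

0.51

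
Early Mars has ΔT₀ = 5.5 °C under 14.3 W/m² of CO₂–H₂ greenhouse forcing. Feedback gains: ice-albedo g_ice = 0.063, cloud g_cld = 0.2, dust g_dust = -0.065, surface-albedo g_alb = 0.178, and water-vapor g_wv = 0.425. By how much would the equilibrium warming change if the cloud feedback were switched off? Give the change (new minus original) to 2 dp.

-13.85 °C

Original: g = 0.801, ΔT = 5.5/(1−0.801) = 27.6382 °C.
Without cloud: g' = 0.601, ΔT' = 5.5/(1−0.601) = 13.7845 °C.
Change = 13.7845 − 27.6382 = -13.85 °C.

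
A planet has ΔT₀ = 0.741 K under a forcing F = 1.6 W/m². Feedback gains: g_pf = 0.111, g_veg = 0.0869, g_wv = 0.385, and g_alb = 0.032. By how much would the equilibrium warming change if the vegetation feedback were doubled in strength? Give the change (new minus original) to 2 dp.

Original: g = 0.6149, ΔT = 0.741/(1−0.6149) = 1.9242 K.
With doubled vegetation: g' = 0.7018, ΔT' = 0.741/(1−0.7018) = 2.4849 K.
Change = 2.4849 − 1.9242 = 0.56 K.

0.56 K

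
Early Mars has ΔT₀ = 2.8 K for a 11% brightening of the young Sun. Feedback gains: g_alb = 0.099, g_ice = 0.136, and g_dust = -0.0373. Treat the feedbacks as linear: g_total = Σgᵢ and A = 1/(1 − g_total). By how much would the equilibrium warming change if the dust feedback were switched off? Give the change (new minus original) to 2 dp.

0.17 K

Original: g = 0.1977, ΔT = 2.8/(1−0.1977) = 3.4900 K.
Without dust: g' = 0.235, ΔT' = 2.8/(1−0.235) = 3.6601 K.
Change = 3.6601 − 3.4900 = 0.17 K.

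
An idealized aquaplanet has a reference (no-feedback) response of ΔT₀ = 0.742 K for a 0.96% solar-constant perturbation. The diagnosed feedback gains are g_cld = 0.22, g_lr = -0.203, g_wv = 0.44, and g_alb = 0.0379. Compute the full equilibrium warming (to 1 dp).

1.5 K

Total gain g = 0.22 − 0.203 + 0.44 + 0.0379 = 0.4949.
Amplification A = 1/(1 − 0.4949) = 1.98.
ΔT = 0.742 × 1.98 = 1.5 K.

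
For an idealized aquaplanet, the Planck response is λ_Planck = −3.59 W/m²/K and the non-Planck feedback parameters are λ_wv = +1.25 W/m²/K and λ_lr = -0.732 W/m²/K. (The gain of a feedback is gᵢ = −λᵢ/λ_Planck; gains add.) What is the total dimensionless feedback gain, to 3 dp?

Convert to gains: g_wv = 1.25/3.59 = 0.3482; g_lr = -0.732/3.59 = -0.2039.
Total gain g = 0.1443.

0.144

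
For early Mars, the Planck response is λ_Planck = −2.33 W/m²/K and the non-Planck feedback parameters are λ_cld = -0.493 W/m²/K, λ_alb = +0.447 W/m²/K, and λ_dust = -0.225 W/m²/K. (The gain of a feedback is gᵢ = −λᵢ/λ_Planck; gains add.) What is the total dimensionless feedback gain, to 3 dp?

Convert to gains: g_cld = -0.493/2.33 = -0.2116; g_alb = 0.447/2.33 = 0.1918; g_dust = -0.225/2.33 = -0.09657.
Total gain g = -0.11637.

-0.116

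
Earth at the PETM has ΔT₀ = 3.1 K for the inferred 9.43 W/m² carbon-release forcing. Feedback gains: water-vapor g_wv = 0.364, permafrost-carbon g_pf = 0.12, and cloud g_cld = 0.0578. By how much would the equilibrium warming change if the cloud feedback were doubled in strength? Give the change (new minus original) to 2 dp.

Original: g = 0.5418, ΔT = 3.1/(1−0.5418) = 6.7656 K.
With doubled cloud: g' = 0.5996, ΔT' = 3.1/(1−0.5996) = 7.7423 K.
Change = 7.7423 − 6.7656 = 0.98 K.

0.98 K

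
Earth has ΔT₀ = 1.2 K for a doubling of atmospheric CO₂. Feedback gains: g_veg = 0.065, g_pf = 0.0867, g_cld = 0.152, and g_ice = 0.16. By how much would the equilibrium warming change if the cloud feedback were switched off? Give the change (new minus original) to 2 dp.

Original: g = 0.4637, ΔT = 1.2/(1−0.4637) = 2.2376 K.
Without cloud: g' = 0.3117, ΔT' = 1.2/(1−0.3117) = 1.7434 K.
Change = 1.7434 − 2.2376 = -0.49 K.

-0.49 K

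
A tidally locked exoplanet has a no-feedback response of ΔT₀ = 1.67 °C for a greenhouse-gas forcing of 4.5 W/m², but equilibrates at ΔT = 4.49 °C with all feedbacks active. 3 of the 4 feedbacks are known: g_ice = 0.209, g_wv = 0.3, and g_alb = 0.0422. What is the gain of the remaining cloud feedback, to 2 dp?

Amplification A = ΔT/ΔT₀ = 4.49/1.67 = 2.689.
Total gain g = 1 − 1/A = 1 − 1/2.689 = 0.6281.
Known gains sum to 0.209 + 0.3 + 0.0422 = 0.5512.
g_cld = 0.6281 − 0.5512 = 0.08.

0.08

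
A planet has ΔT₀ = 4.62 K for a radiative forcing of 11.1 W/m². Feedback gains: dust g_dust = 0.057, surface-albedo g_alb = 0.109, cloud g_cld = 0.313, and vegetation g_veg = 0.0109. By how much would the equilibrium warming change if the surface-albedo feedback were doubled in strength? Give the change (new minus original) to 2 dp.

2.46 K

Original: g = 0.4899, ΔT = 4.62/(1−0.4899) = 9.0570 K.
With doubled surface-albedo: g' = 0.5989, ΔT' = 4.62/(1−0.5989) = 11.5183 K.
Change = 11.5183 − 9.0570 = 2.46 K.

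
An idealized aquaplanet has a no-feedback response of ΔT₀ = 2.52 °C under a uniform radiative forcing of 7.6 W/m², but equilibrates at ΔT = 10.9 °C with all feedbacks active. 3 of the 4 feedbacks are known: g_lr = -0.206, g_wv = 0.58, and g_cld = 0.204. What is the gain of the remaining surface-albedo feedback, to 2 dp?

0.19

Amplification A = ΔT/ΔT₀ = 10.9/2.52 = 4.325.
Total gain g = 1 − 1/A = 1 − 1/4.325 = 0.7688.
Known gains sum to -0.206 + 0.58 + 0.204 = 0.578.
g_alb = 0.7688 − 0.578 = 0.19.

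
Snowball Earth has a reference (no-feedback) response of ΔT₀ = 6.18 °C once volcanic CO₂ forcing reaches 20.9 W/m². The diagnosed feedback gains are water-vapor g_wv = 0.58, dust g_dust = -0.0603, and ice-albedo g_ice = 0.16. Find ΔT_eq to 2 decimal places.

19.29 °C

Total gain g = 0.58 − 0.0603 + 0.16 = 0.6797.
Amplification A = 1/(1 − 0.6797) = 3.122.
ΔT = 6.18 × 3.122 = 19.29 °C.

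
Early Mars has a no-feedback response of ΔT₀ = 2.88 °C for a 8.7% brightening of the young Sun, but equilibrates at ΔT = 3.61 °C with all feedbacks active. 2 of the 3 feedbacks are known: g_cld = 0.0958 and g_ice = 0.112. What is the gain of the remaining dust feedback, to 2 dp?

-0.01

Amplification A = ΔT/ΔT₀ = 3.61/2.88 = 1.253.
Total gain g = 1 − 1/A = 1 − 1/1.253 = 0.2019.
Known gains sum to 0.0958 + 0.112 = 0.2078.
g_dust = 0.2019 − 0.2078 = -0.01.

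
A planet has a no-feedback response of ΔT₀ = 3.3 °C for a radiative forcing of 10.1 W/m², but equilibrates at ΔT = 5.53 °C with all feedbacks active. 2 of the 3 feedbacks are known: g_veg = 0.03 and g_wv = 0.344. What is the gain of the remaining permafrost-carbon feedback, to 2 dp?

0.03

Amplification A = ΔT/ΔT₀ = 5.53/3.3 = 1.676.
Total gain g = 1 − 1/A = 1 − 1/1.676 = 0.4033.
Known gains sum to 0.03 + 0.344 = 0.374.
g_pf = 0.4033 − 0.374 = 0.03.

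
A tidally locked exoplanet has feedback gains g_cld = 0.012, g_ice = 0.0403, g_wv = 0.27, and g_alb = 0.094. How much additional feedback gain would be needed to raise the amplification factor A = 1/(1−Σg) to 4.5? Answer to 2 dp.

Current total gain = 0.4163.
Target gain for A = 4.5: g* = 1 − 1/4.5 = 0.7778.
Additional gain needed = 0.7778 − 0.4163 = 0.36.

0.36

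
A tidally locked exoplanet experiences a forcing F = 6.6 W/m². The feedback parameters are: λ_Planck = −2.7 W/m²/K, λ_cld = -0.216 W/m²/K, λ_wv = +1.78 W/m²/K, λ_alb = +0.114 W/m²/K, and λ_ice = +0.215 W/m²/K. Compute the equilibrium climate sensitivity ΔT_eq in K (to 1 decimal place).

Net feedback parameter λ = (−2.7) + (-0.216) + (+1.78) + (+0.114) + (+0.215) = -0.807 W/m²/K.
ΔT = −F/λ = −6.6/(-0.807) = 8.2 K.

8.2 K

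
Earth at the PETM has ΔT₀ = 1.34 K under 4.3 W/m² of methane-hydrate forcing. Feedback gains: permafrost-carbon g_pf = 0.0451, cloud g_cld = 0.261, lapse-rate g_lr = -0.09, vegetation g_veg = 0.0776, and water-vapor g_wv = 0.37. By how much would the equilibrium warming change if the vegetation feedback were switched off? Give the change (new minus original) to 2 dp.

-0.75 K

Original: g = 0.6637, ΔT = 1.34/(1−0.6637) = 3.9845 K.
Without vegetation: g' = 0.5861, ΔT' = 1.34/(1−0.5861) = 3.2375 K.
Change = 3.2375 − 3.9845 = -0.75 K.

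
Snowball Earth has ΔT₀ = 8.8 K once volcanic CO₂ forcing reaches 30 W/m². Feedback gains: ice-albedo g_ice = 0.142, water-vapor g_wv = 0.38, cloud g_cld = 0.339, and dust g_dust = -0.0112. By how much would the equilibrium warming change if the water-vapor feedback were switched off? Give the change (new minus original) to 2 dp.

-41.99 K

Original: g = 0.8498, ΔT = 8.8/(1−0.8498) = 58.5885 K.
Without water-vapor: g' = 0.4698, ΔT' = 8.8/(1−0.4698) = 16.5975 K.
Change = 16.5975 − 58.5885 = -41.99 K.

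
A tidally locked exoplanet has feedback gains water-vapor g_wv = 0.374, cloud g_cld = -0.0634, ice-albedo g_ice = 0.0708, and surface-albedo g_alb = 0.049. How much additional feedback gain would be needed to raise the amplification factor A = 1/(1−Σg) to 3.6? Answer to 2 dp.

0.29

Current total gain = 0.4304.
Target gain for A = 3.6: g* = 1 − 1/3.6 = 0.7222.
Additional gain needed = 0.7222 − 0.4304 = 0.29.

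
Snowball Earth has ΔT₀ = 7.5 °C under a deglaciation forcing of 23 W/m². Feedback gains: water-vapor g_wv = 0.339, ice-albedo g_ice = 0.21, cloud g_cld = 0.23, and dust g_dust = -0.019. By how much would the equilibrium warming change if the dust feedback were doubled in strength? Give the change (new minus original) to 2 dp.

-2.29 °C

Original: g = 0.76, ΔT = 7.5/(1−0.76) = 31.2500 °C.
With doubled dust: g' = 0.741, ΔT' = 7.5/(1−0.741) = 28.9575 °C.
Change = 28.9575 − 31.2500 = -2.29 °C.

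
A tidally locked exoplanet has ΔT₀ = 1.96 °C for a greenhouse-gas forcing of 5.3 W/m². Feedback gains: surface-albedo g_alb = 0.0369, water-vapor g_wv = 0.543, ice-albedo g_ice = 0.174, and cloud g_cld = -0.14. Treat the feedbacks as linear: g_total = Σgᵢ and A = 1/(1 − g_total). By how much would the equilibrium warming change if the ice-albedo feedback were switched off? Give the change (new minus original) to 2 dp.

-1.58 °C

Original: g = 0.6139, ΔT = 1.96/(1−0.6139) = 5.0764 °C.
Without ice-albedo: g' = 0.4399, ΔT' = 1.96/(1−0.4399) = 3.4994 °C.
Change = 3.4994 − 5.0764 = -1.58 °C.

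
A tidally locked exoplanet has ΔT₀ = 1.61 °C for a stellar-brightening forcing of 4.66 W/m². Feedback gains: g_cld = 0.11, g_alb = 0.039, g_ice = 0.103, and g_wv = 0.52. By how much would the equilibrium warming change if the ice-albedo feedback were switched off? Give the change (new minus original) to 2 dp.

Original: g = 0.772, ΔT = 1.61/(1−0.772) = 7.0614 °C.
Without ice-albedo: g' = 0.669, ΔT' = 1.61/(1−0.669) = 4.8640 °C.
Change = 4.8640 − 7.0614 = -2.20 °C.

-2.20 °C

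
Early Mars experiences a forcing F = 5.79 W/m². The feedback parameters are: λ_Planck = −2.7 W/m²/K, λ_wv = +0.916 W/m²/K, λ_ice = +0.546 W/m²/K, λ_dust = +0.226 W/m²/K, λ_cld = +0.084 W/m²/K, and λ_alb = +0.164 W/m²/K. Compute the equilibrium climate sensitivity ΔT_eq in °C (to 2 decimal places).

Net feedback parameter λ = (−2.7) + (+0.916) + (+0.546) + (+0.226) + (+0.084) + (+0.164) = -0.764 W/m²/K.
ΔT = −F/λ = −5.79/(-0.764) = 7.58 °C.

7.58 °C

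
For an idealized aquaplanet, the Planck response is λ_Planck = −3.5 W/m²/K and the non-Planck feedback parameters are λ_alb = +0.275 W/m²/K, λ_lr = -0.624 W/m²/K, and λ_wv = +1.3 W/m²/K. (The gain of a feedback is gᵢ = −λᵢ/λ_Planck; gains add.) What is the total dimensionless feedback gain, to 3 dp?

0.272

Convert to gains: g_alb = 0.275/3.5 = 0.07857; g_lr = -0.624/3.5 = -0.1783; g_wv = 1.3/3.5 = 0.3714.
Total gain g = 0.27167.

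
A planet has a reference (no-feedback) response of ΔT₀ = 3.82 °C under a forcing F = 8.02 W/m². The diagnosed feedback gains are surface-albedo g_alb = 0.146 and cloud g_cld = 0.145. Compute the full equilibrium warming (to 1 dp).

Total gain g = 0.146 + 0.145 = 0.291.
Amplification A = 1/(1 − 0.291) = 1.41.
ΔT = 3.82 × 1.41 = 5.4 °C.

5.4 °C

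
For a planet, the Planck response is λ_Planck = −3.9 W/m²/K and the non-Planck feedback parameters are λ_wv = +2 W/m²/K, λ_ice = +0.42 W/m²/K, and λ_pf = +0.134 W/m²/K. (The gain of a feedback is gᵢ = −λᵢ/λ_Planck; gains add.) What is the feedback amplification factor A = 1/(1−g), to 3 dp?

Convert to gains: g_wv = 2/3.9 = 0.5128; g_ice = 0.42/3.9 = 0.1077; g_pf = 0.134/3.9 = 0.03436.
Total gain g = 0.65486.
A = 1/(1 − 0.65486) = 2.897.

2.897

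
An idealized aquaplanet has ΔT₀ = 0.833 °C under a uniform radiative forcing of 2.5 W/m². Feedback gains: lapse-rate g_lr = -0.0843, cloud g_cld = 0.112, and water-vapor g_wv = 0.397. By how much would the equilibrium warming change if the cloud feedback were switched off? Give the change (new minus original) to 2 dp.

Original: g = 0.4247, ΔT = 0.833/(1−0.4247) = 1.4479 °C.
Without cloud: g' = 0.3127, ΔT' = 0.833/(1−0.3127) = 1.2120 °C.
Change = 1.2120 − 1.4479 = -0.24 °C.

-0.24 °C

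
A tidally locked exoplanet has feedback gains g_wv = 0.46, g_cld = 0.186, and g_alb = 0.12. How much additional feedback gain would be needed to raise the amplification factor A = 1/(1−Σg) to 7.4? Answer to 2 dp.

0.10

Current total gain = 0.766.
Target gain for A = 7.4: g* = 1 − 1/7.4 = 0.8649.
Additional gain needed = 0.8649 − 0.766 = 0.10.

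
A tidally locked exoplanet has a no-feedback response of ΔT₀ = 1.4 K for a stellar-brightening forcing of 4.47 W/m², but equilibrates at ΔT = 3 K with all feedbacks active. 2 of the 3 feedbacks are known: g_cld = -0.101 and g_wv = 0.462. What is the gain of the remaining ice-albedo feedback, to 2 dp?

0.17

Amplification A = ΔT/ΔT₀ = 3/1.4 = 2.143.
Total gain g = 1 − 1/A = 1 − 1/2.143 = 0.5334.
Known gains sum to -0.101 + 0.462 = 0.361.
g_ice = 0.5334 − 0.361 = 0.17.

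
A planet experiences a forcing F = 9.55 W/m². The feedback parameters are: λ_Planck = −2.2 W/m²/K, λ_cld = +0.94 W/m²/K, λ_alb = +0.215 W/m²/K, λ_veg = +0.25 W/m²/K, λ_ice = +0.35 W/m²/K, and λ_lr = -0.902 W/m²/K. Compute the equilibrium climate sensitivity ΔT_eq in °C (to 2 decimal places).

Net feedback parameter λ = (−2.2) + (+0.94) + (+0.215) + (+0.25) + (+0.35) + (-0.902) = -1.347 W/m²/K.
ΔT = −F/λ = −9.55/(-1.347) = 7.09 °C.

7.09 °C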